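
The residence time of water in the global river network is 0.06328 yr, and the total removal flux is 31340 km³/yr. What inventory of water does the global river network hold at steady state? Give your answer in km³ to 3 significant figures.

1980 km³

τ = M/F ⇒ M = τ × F = 0.06328 × 31340 = 1983 km³.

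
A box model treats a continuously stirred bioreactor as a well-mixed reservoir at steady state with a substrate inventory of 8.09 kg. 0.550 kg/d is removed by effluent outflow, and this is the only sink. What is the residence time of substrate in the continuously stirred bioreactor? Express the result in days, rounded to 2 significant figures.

τ = M / F = 8.09 / 0.550 = 14.71 d.

15 d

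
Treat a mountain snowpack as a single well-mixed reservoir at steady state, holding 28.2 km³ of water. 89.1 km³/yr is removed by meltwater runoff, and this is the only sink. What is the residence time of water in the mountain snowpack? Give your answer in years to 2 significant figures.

τ = M / F = 28.2 / 89.1 = 0.3165 yr.

0.32 yr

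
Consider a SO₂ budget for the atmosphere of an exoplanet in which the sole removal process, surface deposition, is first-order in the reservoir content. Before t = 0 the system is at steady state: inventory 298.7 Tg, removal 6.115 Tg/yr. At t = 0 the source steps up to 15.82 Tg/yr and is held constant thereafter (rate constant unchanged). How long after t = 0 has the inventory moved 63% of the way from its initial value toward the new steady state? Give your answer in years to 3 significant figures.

τ = M₀/F₀ = 298.7/6.115 = 48.85 yr.
The remaining gap fraction is e^(−t/τ); 63% covered ⇒ e^(−t/τ) = 0.370.
t = −τ ln(0.370) = 48.85 × 0.9943 = 48.57 yr.

48.6 yr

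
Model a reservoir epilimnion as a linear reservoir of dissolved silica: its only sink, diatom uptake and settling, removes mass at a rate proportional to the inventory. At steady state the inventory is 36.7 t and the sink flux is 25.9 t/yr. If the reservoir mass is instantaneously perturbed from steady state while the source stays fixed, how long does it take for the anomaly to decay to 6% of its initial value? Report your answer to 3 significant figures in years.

3.99 yr

For a linear reservoir the anomaly decays as exp(−t/τ) with τ = M/F = 36.7/25.9 = 1.417 yr.
exp(−t/τ) = 0.06 ⇒ t = −τ ln(0.06) = 1.417 × 2.813 = 3.987 yr.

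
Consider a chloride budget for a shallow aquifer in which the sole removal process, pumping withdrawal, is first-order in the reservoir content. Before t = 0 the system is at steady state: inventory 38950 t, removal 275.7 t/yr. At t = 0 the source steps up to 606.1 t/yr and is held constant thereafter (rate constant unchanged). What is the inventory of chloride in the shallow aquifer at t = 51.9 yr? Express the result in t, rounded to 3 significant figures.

τ = M₀/F₀ = 38950/275.7 = 141.3 yr; rate constant k = 1/τ.
New steady state M_∞ = F₁/k = F₁·τ = 606.1 × 141.3 = 85628 t.
M(t) = M_∞ + (M₀ − M_∞)·e^(−t/τ); t/τ = 51.9/141.3 = 0.3674, so e^(−t/τ) = 0.6926.
M(t) = 85628 − 46680 × 0.6926 = 53301 t.

53300 t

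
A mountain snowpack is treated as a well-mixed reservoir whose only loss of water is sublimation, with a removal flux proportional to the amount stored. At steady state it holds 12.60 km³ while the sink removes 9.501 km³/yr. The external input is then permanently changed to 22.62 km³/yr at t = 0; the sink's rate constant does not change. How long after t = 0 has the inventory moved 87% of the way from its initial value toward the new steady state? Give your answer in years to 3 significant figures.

τ = M₀/F₀ = 12.60/9.501 = 1.326 yr.
The remaining gap fraction is e^(−t/τ); 87% covered ⇒ e^(−t/τ) = 0.130.
t = −τ ln(0.130) = 1.326 × 2.040 = 2.706 yr.

2.71 yr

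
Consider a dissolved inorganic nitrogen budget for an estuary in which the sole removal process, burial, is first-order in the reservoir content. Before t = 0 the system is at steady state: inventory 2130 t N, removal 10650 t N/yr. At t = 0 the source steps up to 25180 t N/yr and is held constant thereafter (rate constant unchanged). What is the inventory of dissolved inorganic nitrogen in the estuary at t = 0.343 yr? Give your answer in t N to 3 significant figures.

Residence time τ = M₀/F₀ = 0.2000 yr. The eventual steady state is M_∞ = M₀·(F₁/F₀) = 2130 × 25180/10650 = 5036.0 t N.
The anomaly ΔM(t) = M(t) − M_∞ decays as ΔM₀·e^(−t/τ) with ΔM₀ = 2130 − 5036.0 = −2906 t N.
At t = 0.343 yr, e^(−t/τ) = e^(−1.715) = 0.1800, so ΔM = −523.0 t N and M = 5036.0 − 523.0 = 4513.0 t N.

4510 t N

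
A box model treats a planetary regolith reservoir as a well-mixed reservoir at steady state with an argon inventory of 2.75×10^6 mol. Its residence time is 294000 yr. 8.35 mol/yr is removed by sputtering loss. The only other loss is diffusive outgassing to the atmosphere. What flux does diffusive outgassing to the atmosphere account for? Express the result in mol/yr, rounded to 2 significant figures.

Total removal F = M/τ = 2.75×10^6 / 294000 = 9.354 mol/yr.
Diffusive outgassing to the atmosphere = F − (8.35) = 9.354 − 8.350 = 1.004 mol/yr.

1.0 mol/yr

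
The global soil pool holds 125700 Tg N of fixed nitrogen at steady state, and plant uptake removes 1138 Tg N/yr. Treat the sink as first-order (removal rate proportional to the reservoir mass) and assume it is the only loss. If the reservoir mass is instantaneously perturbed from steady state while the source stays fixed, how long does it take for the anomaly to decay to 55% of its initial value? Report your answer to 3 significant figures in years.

66.0 yr

For a linear reservoir the anomaly decays as exp(−t/τ) with τ = M/F = 125700/1138 = 110.5 yr.
exp(−t/τ) = 0.55 ⇒ t = −τ ln(0.55) = 110.5 × 0.5978 = 66.04 yr.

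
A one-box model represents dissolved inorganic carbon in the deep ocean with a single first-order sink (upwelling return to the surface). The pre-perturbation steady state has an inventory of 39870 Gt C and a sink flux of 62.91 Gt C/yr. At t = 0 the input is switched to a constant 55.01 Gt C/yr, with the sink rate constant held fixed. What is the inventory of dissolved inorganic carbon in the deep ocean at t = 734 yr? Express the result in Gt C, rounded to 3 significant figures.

τ = M₀/F₀ = 39870/62.91 = 633.8 yr; rate constant k = 1/τ.
New steady state M_∞ = F₁/k = F₁·τ = 55.01 × 633.8 = 34863 Gt C.
M(t) = M_∞ + (M₀ − M_∞)·e^(−t/τ); t/τ = 734/633.8 = 1.158, so e^(−t/τ) = 0.3141.
M(t) = 34863 + 5007 × 0.3141 = 36436 Gt C.

36400 Gt C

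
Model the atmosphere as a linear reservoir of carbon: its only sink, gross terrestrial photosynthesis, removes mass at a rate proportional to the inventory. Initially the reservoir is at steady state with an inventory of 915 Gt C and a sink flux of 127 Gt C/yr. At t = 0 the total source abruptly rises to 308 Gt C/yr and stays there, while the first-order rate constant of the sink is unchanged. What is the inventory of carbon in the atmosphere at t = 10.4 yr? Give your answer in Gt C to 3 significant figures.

1910 Gt C

Residence time τ = M₀/F₀ = 7.205 yr. The eventual steady state is M_∞ = M₀·(F₁/F₀) = 915 × 308/127 = 2219.1 Gt C.
The anomaly ΔM(t) = M(t) − M_∞ decays as ΔM₀·e^(−t/τ) with ΔM₀ = 915 − 2219.1 = −1304 Gt C.
At t = 10.4 yr, e^(−t/τ) = e^(−1.443) = 0.2361, so ΔM = −307.9 Gt C and M = 2219.1 − 307.9 = 1911.2 Gt C.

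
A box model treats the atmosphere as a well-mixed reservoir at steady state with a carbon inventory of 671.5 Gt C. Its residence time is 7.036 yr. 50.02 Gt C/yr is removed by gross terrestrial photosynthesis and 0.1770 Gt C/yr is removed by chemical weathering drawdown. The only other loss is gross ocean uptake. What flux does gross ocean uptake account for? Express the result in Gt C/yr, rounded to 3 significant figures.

Total removal F = M/τ = 671.5 / 7.036 = 95.44 Gt C/yr.
Gross ocean uptake = F − (50.02 + 0.1770) = 95.44 − 50.20 = 45.24 Gt C/yr.

45.2 Gt C/yr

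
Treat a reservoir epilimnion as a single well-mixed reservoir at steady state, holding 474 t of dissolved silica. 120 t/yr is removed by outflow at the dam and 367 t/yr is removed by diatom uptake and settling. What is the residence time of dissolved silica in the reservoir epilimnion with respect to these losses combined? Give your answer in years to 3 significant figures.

0.973 yr

Total removal = 120.0 + 367.0 = 487.00 t/yr.
τ = M / ΣF_out = 474 / 487.00 = 0.9733 yr.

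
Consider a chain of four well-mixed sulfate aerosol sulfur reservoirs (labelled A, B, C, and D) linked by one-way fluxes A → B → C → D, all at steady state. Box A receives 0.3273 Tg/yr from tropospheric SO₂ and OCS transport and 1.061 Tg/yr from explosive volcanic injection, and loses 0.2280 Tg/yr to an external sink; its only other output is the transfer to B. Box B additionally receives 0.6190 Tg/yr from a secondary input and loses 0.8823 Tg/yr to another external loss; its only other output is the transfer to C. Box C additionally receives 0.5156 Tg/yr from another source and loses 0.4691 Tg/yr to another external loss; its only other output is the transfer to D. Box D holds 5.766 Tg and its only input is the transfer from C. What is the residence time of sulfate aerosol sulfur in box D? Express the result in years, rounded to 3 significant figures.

Box A: F(A→B) = (0.3273 + 1.061) − 0.2280 = 1.1603 Tg/yr.
Box B: F(B→C) = (1.1603 + 0.6190) − 0.8823 = 0.89700 Tg/yr.
Box C: F(C→D) = (0.89700 + 0.5156) − 0.4691 = 0.94350 Tg/yr.
Box D throughput = its input = 0.94350 Tg/yr; τ = 5.766 / 0.94350 = 6.111 yr.

6.11 yr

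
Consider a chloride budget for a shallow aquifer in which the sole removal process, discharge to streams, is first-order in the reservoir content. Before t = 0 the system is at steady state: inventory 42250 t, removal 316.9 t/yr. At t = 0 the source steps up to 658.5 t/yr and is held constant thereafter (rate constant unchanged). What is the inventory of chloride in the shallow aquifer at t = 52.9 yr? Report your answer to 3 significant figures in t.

The sink rate constant is k = F₀/M₀ = 316.9/42250 = 0.007501 yr⁻¹.
Solving dM/dt = F₁ − kM with M(0) = M₀ gives M(t) = F₁/k + (M₀ − F₁/k)·e^(−kt).
F₁/k = 658.5/0.007501 = 87793 t; kt = 0.007501 × 52.9 = 0.3968, e^(−kt) = 0.6725.
M(52.9) = 87793 + (42250 − 87793) × 0.6725 = 87793 − 30630 = 57166 t.

57200 t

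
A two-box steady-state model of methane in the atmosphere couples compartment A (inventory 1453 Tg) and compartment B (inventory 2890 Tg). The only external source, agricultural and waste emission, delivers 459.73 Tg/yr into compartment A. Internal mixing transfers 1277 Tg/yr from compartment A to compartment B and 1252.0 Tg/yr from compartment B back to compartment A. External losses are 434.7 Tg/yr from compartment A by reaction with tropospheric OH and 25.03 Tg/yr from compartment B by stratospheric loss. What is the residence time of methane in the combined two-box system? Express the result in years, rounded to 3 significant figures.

9.45 yr

Treat the two boxes together as one reservoir: the mixing fluxes between them are internal recycling, so τ = ΣM / Σ(external losses).
M_total = 1453 + 2890 = 4343.0 Tg.
ΣF_external_out = 434.7 + 25.03 = 459.73 Tg/yr.
τ = M_total / ΣF_ext = 4343.0 / 459.73 = 9.447 yr.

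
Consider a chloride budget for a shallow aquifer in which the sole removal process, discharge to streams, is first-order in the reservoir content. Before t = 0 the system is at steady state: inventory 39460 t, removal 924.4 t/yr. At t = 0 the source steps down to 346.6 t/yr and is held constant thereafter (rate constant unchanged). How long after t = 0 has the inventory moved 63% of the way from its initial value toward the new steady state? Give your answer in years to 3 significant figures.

42.4 yr

τ = M₀/F₀ = 39460/924.4 = 42.69 yr.
The remaining gap fraction is e^(−t/τ); 63% covered ⇒ e^(−t/τ) = 0.370.
t = −τ ln(0.370) = 42.69 × 0.9943 = 42.44 yr.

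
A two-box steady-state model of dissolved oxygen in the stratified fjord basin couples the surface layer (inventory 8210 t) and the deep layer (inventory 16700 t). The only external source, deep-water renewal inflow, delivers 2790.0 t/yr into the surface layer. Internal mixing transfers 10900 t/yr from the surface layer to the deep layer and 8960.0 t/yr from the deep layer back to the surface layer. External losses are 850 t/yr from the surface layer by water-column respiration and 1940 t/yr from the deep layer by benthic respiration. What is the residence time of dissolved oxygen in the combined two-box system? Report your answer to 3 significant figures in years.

8.93 yr

For the system as a whole, the A↔B exchange is internal and contributes nothing to the throughput; only the external sinks remove mass.
M_total = 8210 + 16700 = 24910 t.
ΣF_external_out = 850 + 1940 = 2790.0 t/yr.
τ = M_total / ΣF_ext = 24910 / 2790.0 = 8.928 yr.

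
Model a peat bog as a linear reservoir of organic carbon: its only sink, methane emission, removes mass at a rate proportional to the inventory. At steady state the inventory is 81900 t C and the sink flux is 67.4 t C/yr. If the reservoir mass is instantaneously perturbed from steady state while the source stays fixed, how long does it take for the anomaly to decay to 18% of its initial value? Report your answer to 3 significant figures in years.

2080 yr

For a linear reservoir the anomaly decays as exp(−t/τ) with τ = M/F = 81900/67.4 = 1215 yr.
exp(−t/τ) = 0.18 ⇒ t = −τ ln(0.18) = 1215 × 1.715 = 2084 yr.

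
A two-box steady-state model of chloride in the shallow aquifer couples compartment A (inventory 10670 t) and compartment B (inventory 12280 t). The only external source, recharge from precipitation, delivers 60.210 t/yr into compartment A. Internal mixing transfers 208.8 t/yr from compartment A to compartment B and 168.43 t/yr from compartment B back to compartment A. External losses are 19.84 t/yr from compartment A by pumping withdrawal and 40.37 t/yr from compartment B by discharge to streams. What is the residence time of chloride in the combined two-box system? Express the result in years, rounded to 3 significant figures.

For the system as a whole, the A↔B exchange is internal and contributes nothing to the throughput; only the external sinks remove mass.
M_total = 10670 + 12280 = 22950 t.
ΣF_external_out = 19.84 + 40.37 = 60.210 t/yr.
τ = M_total / ΣF_ext = 22950 / 60.210 = 381.2 yr.

381 yr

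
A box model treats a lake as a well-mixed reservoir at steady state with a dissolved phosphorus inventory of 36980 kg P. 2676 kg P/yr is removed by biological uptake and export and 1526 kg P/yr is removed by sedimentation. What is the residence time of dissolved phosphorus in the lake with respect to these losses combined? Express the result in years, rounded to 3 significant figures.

8.80 yr

Total removal = 2676 + 1526 = 4202.0 kg P/yr.
τ = M / ΣF_out = 36980 / 4202.0 = 8.801 yr.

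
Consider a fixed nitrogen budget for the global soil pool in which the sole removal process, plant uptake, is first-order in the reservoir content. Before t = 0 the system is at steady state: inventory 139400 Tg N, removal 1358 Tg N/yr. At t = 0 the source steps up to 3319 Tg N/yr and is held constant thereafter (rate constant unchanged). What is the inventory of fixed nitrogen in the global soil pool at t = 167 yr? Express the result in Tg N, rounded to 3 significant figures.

τ = M₀/F₀ = 139400/1358 = 102.7 yr; rate constant k = 1/τ.
New steady state M_∞ = F₁/k = F₁·τ = 3319 × 102.7 = 340700 Tg N.
M(t) = M_∞ + (M₀ − M_∞)·e^(−t/τ); t/τ = 167/102.7 = 1.627, so e^(−t/τ) = 0.1965.
M(t) = 340700 − 201300 × 0.1965 = 301130 Tg N.

301000 Tg N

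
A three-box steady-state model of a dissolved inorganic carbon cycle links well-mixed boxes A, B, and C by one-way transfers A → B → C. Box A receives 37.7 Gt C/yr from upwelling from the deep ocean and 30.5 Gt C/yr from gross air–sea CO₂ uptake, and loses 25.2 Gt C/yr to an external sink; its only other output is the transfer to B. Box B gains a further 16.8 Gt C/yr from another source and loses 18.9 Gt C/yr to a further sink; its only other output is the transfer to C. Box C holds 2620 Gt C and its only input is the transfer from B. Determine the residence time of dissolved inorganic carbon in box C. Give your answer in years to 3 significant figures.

64.1 yr

Box A: F(A→B) = (37.7 + 30.5) − 25.2 = 43.000 Gt C/yr.
Box B: F(B→C) = (43.000 + 16.8) − 18.9 = 40.900 Gt C/yr.
Box C throughput = its input = 40.900 Gt C/yr; τ = 2620 / 40.900 = 64.06 yr.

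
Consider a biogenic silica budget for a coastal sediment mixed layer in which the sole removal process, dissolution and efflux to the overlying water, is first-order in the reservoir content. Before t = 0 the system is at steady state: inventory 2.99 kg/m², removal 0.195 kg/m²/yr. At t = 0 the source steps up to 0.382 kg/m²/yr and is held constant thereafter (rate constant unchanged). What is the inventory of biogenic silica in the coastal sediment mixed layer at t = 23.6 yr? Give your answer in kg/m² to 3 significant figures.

Residence time τ = M₀/F₀ = 15.33 yr. The eventual steady state is M_∞ = M₀·(F₁/F₀) = 2.99 × 0.382/0.195 = 5.8573 kg/m².
The anomaly ΔM(t) = M(t) − M_∞ decays as ΔM₀·e^(−t/τ) with ΔM₀ = 2.99 − 5.8573 = −2.867 kg/m².
At t = 23.6 yr, e^(−t/τ) = e^(−1.539) = 0.2146, so ΔM = −0.6152 kg/m² and M = 5.8573 − 0.6152 = 5.2421 kg/m².

5.24 kg/m²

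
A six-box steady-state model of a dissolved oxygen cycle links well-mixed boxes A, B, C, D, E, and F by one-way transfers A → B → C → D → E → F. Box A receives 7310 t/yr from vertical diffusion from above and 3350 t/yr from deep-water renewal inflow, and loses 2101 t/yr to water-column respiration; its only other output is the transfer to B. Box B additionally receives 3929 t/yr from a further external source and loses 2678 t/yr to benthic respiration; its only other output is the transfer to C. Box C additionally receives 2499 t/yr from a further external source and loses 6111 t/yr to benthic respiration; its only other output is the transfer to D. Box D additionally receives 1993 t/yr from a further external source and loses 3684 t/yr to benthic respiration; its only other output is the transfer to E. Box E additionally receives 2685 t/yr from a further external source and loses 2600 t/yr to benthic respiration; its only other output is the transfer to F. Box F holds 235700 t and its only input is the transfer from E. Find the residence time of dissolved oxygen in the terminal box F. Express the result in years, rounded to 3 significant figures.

51.3 yr

Box A: F(A→B) = (7310 + 3350) − 2101 = 8559.0 t/yr.
Box B: F(B→C) = (8559.0 + 3929) − 2678 = 9810.0 t/yr.
Box C: F(C→D) = (9810.0 + 2499) − 6111 = 6198.0 t/yr.
Box D: F(D→E) = (6198.0 + 1993) − 3684 = 4507.0 t/yr.
Box E: F(E→F) = (4507.0 + 2685) − 2600 = 4592.0 t/yr.
Box F throughput = its input = 4592.0 t/yr; τ = 235700 / 4592.0 = 51.33 yr.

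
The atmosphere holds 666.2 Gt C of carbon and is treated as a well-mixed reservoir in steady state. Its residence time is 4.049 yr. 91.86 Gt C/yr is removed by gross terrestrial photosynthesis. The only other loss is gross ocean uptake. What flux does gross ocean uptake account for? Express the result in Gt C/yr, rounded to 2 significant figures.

Total removal F = M/τ = 666.2 / 4.049 = 164.5 Gt C/yr.
Gross ocean uptake = F − (91.86) = 164.5 − 91.86 = 72.67 Gt C/yr.

73 Gt C/yr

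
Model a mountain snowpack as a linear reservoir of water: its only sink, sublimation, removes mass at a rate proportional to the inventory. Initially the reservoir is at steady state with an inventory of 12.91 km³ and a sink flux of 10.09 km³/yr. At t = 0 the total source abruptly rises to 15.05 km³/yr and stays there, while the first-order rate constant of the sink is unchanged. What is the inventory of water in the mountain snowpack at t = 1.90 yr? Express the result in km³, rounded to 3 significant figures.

17.8 km³

The sink rate constant is k = F₀/M₀ = 10.09/12.91 = 0.7816 yr⁻¹.
Solving dM/dt = F₁ − kM with M(0) = M₀ gives M(t) = F₁/k + (M₀ − F₁/k)·e^(−kt).
F₁/k = 15.05/0.7816 = 19.256 km³; kt = 0.7816 × 1.90 = 1.485, e^(−kt) = 0.2265.
M(1.90) = 19.256 + (12.91 − 19.256) × 0.2265 = 19.256 − 1.437 = 17.819 km³.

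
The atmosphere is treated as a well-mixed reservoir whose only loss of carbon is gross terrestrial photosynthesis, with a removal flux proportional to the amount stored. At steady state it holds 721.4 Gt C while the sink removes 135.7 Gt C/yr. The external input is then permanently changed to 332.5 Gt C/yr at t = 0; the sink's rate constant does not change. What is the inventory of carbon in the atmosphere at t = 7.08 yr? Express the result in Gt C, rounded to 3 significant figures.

The sink rate constant is k = F₀/M₀ = 135.7/721.4 = 0.1881 yr⁻¹.
Solving dM/dt = F₁ − kM with M(0) = M₀ gives M(t) = F₁/k + (M₀ − F₁/k)·e^(−kt).
F₁/k = 332.5/0.1881 = 1767.6 Gt C; kt = 0.1881 × 7.08 = 1.332, e^(−kt) = 0.2640.
M(7.08) = 1767.6 + (721.4 − 1767.6) × 0.2640 = 1767.6 − 276.2 = 1491.4 Gt C.

1490 Gt C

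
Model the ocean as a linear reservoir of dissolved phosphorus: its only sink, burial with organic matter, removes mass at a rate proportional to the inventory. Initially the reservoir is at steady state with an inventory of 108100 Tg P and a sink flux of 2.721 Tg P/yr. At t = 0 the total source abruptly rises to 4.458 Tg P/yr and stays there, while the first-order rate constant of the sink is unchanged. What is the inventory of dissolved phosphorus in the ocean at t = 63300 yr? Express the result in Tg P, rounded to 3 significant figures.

The sink rate constant is k = F₀/M₀ = 2.721/108100 = 2.517×10^-5 yr⁻¹.
Solving dM/dt = F₁ − kM with M(0) = M₀ gives M(t) = F₁/k + (M₀ − F₁/k)·e^(−kt).
F₁/k = 4.458/2.517×10^-5 = 177110 Tg P; kt = 2.517×10^-5 × 63300 = 1.593, e^(−kt) = 0.2032.
M(63300) = 177110 + (108100 − 177110) × 0.2032 = 177110 − 14030 = 163080 Tg P.

163000 Tg P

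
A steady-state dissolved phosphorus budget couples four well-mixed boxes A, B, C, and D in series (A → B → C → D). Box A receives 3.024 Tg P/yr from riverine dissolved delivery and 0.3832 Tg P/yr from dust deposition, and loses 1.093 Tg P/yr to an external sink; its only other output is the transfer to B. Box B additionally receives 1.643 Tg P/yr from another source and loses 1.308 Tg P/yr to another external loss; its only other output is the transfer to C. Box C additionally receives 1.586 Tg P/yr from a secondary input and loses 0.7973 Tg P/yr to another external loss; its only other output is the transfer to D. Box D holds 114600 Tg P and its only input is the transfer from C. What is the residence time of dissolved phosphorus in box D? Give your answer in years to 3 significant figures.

33300 yr

Box A: F(A→B) = (3.024 + 0.3832) − 1.093 = 2.3142 Tg P/yr.
Box B: F(B→C) = (2.3142 + 1.643) − 1.308 = 2.6492 Tg P/yr.
Box C: F(C→D) = (2.6492 + 1.586) − 0.7973 = 3.4379 Tg P/yr.
Box D throughput = its input = 3.4379 Tg P/yr; τ = 114600 / 3.4379 = 33330 yr.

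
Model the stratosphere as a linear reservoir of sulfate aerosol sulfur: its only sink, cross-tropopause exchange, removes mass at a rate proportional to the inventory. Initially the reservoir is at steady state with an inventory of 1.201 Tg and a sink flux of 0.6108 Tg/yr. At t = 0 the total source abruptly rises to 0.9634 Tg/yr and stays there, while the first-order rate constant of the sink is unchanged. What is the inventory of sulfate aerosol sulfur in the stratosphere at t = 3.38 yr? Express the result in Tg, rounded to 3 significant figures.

Residence time τ = M₀/F₀ = 1.966 yr. The eventual steady state is M_∞ = M₀·(F₁/F₀) = 1.201 × 0.9634/0.6108 = 1.8943 Tg.
The anomaly ΔM(t) = M(t) − M_∞ decays as ΔM₀·e^(−t/τ) with ΔM₀ = 1.201 − 1.8943 = −0.6933 Tg.
At t = 3.38 yr, e^(−t/τ) = e^(−1.719) = 0.1792, so ΔM = −0.1243 Tg and M = 1.8943 − 0.1243 = 1.7700 Tg.

1.77 Tg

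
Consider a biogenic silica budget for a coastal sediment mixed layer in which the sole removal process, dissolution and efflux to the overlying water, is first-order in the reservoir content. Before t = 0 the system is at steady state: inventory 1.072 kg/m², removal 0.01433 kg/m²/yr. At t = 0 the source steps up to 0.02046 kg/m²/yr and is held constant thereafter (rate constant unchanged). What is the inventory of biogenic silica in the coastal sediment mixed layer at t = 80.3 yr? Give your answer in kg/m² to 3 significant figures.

1.37 kg/m²

The sink rate constant is k = F₀/M₀ = 0.01433/1.072 = 0.01337 yr⁻¹.
Solving dM/dt = F₁ − kM with M(0) = M₀ gives M(t) = F₁/k + (M₀ − F₁/k)·e^(−kt).
F₁/k = 0.02046/0.01337 = 1.5306 kg/m²; kt = 0.01337 × 80.3 = 1.073, e^(−kt) = 0.3418.
M(80.3) = 1.5306 + (1.072 − 1.5306) × 0.3418 = 1.5306 − 0.1568 = 1.3738 kg/m².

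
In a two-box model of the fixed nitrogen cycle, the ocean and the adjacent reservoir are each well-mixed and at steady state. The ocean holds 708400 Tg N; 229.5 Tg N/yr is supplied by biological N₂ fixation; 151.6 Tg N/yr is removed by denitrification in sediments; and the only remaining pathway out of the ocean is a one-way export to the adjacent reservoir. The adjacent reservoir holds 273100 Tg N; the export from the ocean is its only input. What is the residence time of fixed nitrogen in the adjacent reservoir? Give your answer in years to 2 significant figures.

3500 yr

Balance the ocean: ΣF_in = 229.50 Tg N/yr.
Export to the adjacent reservoir = ΣF_in − (151.6) = 77.900 Tg N/yr.
At steady state the output of the adjacent reservoir equals its input, 77.900 Tg N/yr.
τ = M / F = 273100 / 77.900 = 3506 yr.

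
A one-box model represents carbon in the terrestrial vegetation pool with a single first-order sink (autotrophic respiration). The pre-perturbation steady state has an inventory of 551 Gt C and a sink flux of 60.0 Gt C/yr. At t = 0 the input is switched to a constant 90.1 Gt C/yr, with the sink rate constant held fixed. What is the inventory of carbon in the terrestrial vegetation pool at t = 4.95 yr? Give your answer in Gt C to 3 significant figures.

666 Gt C

τ = M₀/F₀ = 551/60.0 = 9.183 yr; rate constant k = 1/τ.
New steady state M_∞ = F₁/k = F₁·τ = 90.1 × 9.183 = 827.42 Gt C.
M(t) = M_∞ + (M₀ − M_∞)·e^(−t/τ); t/τ = 4.95/9.183 = 0.5390, so e^(−t/τ) = 0.5833.
M(t) = 827.42 − 276.4 × 0.5833 = 666.18 Gt C.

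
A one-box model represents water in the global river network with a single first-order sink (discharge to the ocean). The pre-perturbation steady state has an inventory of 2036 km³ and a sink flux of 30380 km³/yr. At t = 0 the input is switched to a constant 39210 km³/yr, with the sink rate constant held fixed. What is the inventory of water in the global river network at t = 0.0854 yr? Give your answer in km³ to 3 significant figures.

2460 km³

τ = M₀/F₀ = 2036/30380 = 0.06702 yr; rate constant k = 1/τ.
New steady state M_∞ = F₁/k = F₁·τ = 39210 × 0.06702 = 2627.8 km³.
M(t) = M_∞ + (M₀ − M_∞)·e^(−t/τ); t/τ = 0.0854/0.06702 = 1.274, so e^(−t/τ) = 0.2796.
M(t) = 2627.8 − 591.8 × 0.2796 = 2462.3 km³.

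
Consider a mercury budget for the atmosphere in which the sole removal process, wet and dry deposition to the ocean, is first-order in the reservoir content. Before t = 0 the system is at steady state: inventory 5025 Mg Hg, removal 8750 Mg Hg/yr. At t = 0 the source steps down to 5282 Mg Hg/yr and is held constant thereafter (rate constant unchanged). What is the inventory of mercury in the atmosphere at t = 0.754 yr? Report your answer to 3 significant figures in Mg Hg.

τ = M₀/F₀ = 5025/8750 = 0.5743 yr; rate constant k = 1/τ.
New steady state M_∞ = F₁/k = F₁·τ = 5282 × 0.5743 = 3033.4 Mg Hg.
M(t) = M_∞ + (M₀ − M_∞)·e^(−t/τ); t/τ = 0.754/0.5743 = 1.313, so e^(−t/τ) = 0.2690.
M(t) = 3033.4 + 1992 × 0.2690 = 3569.2 Mg Hg.

3570 Mg Hg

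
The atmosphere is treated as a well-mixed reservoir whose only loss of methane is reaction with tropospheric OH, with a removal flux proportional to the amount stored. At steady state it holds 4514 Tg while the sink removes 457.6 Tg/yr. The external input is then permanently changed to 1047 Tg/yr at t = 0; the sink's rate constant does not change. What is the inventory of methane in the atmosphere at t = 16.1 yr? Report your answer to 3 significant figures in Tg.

τ = M₀/F₀ = 4514/457.6 = 9.865 yr; rate constant k = 1/τ.
New steady state M_∞ = F₁/k = F₁·τ = 1047 × 9.865 = 10328 Tg.
M(t) = M_∞ + (M₀ − M_∞)·e^(−t/τ); t/τ = 16.1/9.865 = 1.632, so e^(−t/τ) = 0.1955.
M(t) = 10328 − 5814 × 0.1955 = 9191.4 Tg.

9190 Tg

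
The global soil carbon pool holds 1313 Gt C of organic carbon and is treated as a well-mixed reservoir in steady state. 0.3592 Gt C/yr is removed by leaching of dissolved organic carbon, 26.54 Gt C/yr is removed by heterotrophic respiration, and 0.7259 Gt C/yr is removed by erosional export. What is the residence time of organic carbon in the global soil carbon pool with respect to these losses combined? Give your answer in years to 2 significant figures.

48 yr

Total removal = 0.3592 + 26.54 + 0.7259 = 27.625 Gt C/yr.
τ = M / ΣF_out = 1313 / 27.625 = 47.53 yr.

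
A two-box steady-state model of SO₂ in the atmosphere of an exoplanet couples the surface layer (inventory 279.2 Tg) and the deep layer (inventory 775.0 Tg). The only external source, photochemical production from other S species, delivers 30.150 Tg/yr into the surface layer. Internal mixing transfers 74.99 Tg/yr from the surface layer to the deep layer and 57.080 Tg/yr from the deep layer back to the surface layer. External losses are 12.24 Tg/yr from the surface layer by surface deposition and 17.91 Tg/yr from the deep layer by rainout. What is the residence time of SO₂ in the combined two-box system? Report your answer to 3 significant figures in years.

Residence time in the combined system uses the total inventory and the total *external* removal — internal exchanges between the two boxes cancel.
M_total = 279.2 + 775.0 = 1054.2 Tg.
ΣF_external_out = 12.24 + 17.91 = 30.150 Tg/yr.
τ = M_total / ΣF_ext = 1054.2 / 30.150 = 34.97 yr.

35.0 yr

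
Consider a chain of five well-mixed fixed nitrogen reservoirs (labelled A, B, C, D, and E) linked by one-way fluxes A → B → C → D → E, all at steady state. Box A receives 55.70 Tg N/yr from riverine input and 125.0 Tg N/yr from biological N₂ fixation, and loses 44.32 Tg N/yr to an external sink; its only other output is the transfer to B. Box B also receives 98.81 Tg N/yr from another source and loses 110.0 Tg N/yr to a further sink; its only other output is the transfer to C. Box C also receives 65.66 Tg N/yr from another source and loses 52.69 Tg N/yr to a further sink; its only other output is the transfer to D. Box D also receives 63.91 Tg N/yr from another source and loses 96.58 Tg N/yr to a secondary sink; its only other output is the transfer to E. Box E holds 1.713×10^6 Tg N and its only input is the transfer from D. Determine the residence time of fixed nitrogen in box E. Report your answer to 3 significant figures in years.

16200 yr

Box A: F(A→B) = (55.70 + 125.0) − 44.32 = 136.38 Tg N/yr.
Box B: F(B→C) = (136.38 + 98.81) − 110.0 = 125.19 Tg N/yr.
Box C: F(C→D) = (125.19 + 65.66) − 52.69 = 138.16 Tg N/yr.
Box D: F(D→E) = (138.16 + 63.91) − 96.58 = 105.49 Tg N/yr.
Box E throughput = its input = 105.49 Tg N/yr; τ = 1.713×10^6 / 105.49 = 16240 yr.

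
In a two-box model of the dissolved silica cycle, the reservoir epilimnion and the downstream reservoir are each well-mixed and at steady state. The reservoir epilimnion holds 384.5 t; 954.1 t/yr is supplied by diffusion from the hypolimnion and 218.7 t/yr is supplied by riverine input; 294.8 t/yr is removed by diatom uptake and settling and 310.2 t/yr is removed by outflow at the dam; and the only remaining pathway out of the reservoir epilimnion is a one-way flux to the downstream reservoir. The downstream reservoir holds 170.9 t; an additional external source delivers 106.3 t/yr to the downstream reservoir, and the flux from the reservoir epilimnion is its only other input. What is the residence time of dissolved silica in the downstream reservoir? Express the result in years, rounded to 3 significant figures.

0.254 yr

Balance the reservoir epilimnion: ΣF_in = 954.1 + 218.7 = 1172.8 t/yr.
Flux to the downstream reservoir = ΣF_in − (294.8 + 310.2) = 567.80 t/yr.
Total input to the downstream reservoir = 567.80 + 106.3 = 674.10 t/yr; at steady state this equals its total output.
τ = M / F = 170.9 / 674.10 = 0.2535 yr.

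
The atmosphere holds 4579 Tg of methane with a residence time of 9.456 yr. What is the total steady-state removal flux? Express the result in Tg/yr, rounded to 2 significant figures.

F = M / τ = 4579 / 9.456 = 484.2 Tg/yr.

480 Tg/yr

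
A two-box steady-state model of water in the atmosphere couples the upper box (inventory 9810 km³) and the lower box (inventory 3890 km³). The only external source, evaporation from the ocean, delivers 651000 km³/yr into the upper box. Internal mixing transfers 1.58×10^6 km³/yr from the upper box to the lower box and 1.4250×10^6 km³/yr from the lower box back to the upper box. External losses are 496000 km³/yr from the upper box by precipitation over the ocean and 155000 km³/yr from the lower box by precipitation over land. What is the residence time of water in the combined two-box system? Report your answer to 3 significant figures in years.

0.0210 yr

Treat the two boxes together as one reservoir: the mixing fluxes between them are internal recycling, so τ = ΣM / Σ(external losses).
M_total = 9810 + 3890 = 13700 km³.
ΣF_external_out = 496000 + 155000 = 651000 km³/yr.
τ = M_total / ΣF_ext = 13700 / 651000 = 0.02104 yr.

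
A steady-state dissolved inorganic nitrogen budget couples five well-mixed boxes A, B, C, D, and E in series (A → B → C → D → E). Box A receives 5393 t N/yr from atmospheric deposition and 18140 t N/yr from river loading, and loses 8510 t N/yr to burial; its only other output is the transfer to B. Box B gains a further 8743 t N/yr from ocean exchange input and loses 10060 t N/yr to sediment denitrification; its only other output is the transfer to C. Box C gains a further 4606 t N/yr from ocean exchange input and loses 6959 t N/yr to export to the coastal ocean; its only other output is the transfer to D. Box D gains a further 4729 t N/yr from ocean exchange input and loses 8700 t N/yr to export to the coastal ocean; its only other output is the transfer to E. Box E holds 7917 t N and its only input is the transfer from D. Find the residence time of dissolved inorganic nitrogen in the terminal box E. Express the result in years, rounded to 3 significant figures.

Box A: F(A→B) = (5393 + 18140) − 8510 = 15023 t N/yr.
Box B: F(B→C) = (15023 + 8743) − 10060 = 13706 t N/yr.
Box C: F(C→D) = (13706 + 4606) − 6959 = 11353 t N/yr.
Box D: F(D→E) = (11353 + 4729) − 8700 = 7382.0 t N/yr.
Box E throughput = its input = 7382.0 t N/yr; τ = 7917 / 7382.0 = 1.072 yr.

1.07 yr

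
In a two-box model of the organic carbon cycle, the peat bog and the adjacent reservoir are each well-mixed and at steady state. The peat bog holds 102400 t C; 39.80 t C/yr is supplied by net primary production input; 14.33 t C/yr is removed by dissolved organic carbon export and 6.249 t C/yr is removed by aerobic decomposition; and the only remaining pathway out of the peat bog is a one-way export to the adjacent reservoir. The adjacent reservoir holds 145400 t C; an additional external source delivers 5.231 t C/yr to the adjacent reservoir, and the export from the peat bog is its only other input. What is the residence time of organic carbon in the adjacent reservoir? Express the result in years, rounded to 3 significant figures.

Balance the peat bog: ΣF_in = 39.800 t C/yr.
Export to the adjacent reservoir = ΣF_in − (14.33 + 6.249) = 19.221 t C/yr.
Total input to the adjacent reservoir = 19.221 + 5.231 = 24.452 t C/yr; at steady state this equals its total output.
τ = M / F = 145400 / 24.452 = 5946 yr.

5950 yr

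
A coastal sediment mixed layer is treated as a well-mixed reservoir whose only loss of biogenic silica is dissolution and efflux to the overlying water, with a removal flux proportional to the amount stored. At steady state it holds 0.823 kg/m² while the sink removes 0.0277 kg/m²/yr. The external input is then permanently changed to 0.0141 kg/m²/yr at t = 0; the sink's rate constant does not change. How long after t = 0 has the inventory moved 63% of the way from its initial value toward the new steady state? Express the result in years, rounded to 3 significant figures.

29.5 yr

τ = M₀/F₀ = 0.823/0.0277 = 29.71 yr.
The remaining gap fraction is e^(−t/τ); 63% covered ⇒ e^(−t/τ) = 0.370.
t = −τ ln(0.370) = 29.71 × 0.9943 = 29.54 yr.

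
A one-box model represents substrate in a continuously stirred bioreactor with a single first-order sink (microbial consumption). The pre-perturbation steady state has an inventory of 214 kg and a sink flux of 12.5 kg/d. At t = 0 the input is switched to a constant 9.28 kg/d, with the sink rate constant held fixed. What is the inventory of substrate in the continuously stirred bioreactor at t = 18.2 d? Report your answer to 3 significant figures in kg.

τ = M₀/F₀ = 214/12.5 = 17.12 d; rate constant k = 1/τ.
New steady state M_∞ = F₁/k = F₁·τ = 9.28 × 17.12 = 158.87 kg.
M(t) = M_∞ + (M₀ − M_∞)·e^(−t/τ); t/τ = 18.2/17.12 = 1.063, so e^(−t/τ) = 0.3454.
M(t) = 158.87 + 55.13 × 0.3454 = 177.91 kg.

178 kg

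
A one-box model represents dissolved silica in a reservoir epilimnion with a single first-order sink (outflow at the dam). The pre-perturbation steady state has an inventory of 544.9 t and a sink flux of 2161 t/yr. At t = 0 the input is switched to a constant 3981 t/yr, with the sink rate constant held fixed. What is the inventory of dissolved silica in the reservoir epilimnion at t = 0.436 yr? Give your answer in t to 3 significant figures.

The sink rate constant is k = F₀/M₀ = 2161/544.9 = 3.966 yr⁻¹.
Solving dM/dt = F₁ − kM with M(0) = M₀ gives M(t) = F₁/k + (M₀ − F₁/k)·e^(−kt).
F₁/k = 3981/3.966 = 1003.8 t; kt = 3.966 × 0.436 = 1.729, e^(−kt) = 0.1774.
M(0.436) = 1003.8 + (544.9 − 1003.8) × 0.1774 = 1003.8 − 81.43 = 922.39 t.

922 t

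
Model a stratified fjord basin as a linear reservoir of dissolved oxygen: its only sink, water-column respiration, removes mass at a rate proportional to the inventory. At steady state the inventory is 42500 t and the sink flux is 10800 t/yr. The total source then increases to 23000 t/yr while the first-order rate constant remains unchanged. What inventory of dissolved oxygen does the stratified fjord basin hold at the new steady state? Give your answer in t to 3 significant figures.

90500 t

Rate constant k = F/M = 10800 / 42500 = 0.2541 yr⁻¹.
At the new steady state, source = k·M_new ⇒ M_new = 23000 / 0.2541 = 90510 t.
(Equivalently M_new = M × F_new/F_old = 42500 × 23000/10800.)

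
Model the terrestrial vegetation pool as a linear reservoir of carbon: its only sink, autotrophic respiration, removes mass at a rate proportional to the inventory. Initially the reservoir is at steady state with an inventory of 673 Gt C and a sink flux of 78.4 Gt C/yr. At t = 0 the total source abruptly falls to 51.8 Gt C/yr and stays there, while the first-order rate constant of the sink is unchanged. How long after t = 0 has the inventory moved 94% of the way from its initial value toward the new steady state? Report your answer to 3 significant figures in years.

24.2 yr

τ = M₀/F₀ = 673/78.4 = 8.584 yr.
The remaining gap fraction is e^(−t/τ); 94% covered ⇒ e^(−t/τ) = 0.0600.
t = −τ ln(0.0600) = 8.584 × 2.813 = 24.15 yr.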